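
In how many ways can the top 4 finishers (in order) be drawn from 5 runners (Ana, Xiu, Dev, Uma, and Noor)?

There are 5 choices for 1st place, 4 for 2nd, and so on down to 2 for position 4.
That gives 5 × 4 × 3 × 2 = 120.

120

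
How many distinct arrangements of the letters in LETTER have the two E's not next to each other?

120

There are 6!/(2!·2!) = 180 arrangements of LETTER in total.
Arrangements with the E's together: treat EE as one letter, giving (5)!/(2!) = 60.
Hence 180 − 60 = 120.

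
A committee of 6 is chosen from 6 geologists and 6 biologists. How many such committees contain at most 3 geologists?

Split by how many geologists are chosen (0 through 3).
Sum: C(6,0)·C(6,6) + C(6,1)·C(6,5) + C(6,2)·C(6,4) + C(6,3)·C(6,3) = 1 + 36 + 225 + 400 = 662.

662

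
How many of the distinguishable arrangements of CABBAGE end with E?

180

Fix E in the last position and arrange the remaining 6 letters.
Those 6 letters have A appearing twice and B appearing twice, giving (6)!/(2!·2!) = 180.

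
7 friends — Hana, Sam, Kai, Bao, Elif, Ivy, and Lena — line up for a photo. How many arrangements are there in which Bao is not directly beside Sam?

Of the 7! = 5040 arrangements, those with Bao and Sam adjacent number 2 × 6! = 1440 (treat the pair as a block with 2 internal orders).
Complementary counting: 5040 − 1440 = 3600.

3600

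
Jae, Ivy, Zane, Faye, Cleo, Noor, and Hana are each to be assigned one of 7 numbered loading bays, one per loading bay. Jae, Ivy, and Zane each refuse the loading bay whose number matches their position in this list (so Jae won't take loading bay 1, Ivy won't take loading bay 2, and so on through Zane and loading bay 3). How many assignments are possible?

3216

Let Aᵢ (for i ∈ {1, 2, 3}) be the placements that put person i in their forbidden loading bay. Any j of these fix j positions, leaving (7−j)! ways to fill the rest, and there are C(3,j) ways to pick which j.
By inclusion–exclusion, the number of valid placements is Σ_{j=0}^{3} (−1)^j C(3,j)·(7−j)!.
Computing: 5040 − 2160 + 360 − 24 = 3216.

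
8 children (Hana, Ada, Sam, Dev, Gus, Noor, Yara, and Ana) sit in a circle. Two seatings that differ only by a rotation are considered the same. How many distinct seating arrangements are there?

Seat Hana anywhere (absorbing the rotational symmetry), then permute the other 7: (7)! = 5040.

5040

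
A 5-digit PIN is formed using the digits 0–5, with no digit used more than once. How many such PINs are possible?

720

Choose and order 5 of the 6 symbols: the first digit has 6 options, the next 5, and so on down to 2.
6 × 5 × 4 × 3 × 2 = 720.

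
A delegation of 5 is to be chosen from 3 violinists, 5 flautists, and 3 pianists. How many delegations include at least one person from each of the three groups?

Unrestricted: C(11,5) = 462 ways to pick any 5 of the 11.
Selections missing a whole group: no violinists → C(8,5) = 56; no flautists → C(6,5) = 6; no pianists → C(8,5) = 56.
Add back selections omitting two groups (i.e. drawn from a single group): C(3,5) + C(5,5) + C(3,5) = 1.
By inclusion–exclusion: 462 − 118 + 1 = 345.

345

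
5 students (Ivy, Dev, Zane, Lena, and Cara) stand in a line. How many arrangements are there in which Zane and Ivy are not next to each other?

72

There are 5! = 120 arrangements in all. If Zane and Ivy are adjacent, merging them into one block gives 2·(4)! = 48 arrangements.
So 120 − 48 = 72 arrangements keep them apart.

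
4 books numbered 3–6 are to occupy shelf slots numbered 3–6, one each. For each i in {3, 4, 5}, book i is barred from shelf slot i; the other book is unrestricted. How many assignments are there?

11

Let Aᵢ (for i ∈ {3, 4, 5}) be the placements that put book i in its forbidden shelf slot. Any j of these fix j positions, leaving (4−j)! ways to fill the rest, and there are C(3,j) ways to pick which j.
By inclusion–exclusion, the number of valid placements is Σ_{j=0}^{3} (−1)^j C(3,j)·(4−j)!.
Computing: 24 − 18 + 6 − 1 = 11.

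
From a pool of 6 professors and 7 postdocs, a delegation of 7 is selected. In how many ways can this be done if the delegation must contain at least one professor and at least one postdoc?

1715

Total 7-person selections from all 13: C(13,7) = 1716.
Selections missing a whole group: no professors → C(7,7) = 1; no postdocs → C(6,7) = 0.
Both groups omitted at once is impossible, so 1716 − 1 = 1715.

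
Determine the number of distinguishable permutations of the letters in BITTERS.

2520

Letter multiplicities in BITTERS: B×1, E×1, I×1, R×1, S×1, T×2.
So there are 7! / (2!) = 2520 distinguishable arrangements.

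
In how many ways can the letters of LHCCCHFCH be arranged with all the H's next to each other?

210

Treat the 3 copies of H as a single block. The multiset to arrange is then {HHH, C, C, C, C, F, L}, 7 items in all.
That gives (7)!/(4!) = 210 arrangements.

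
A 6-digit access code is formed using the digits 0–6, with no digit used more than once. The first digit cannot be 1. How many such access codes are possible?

4320

The first digit has 7−1 = 6 choices (anything except 1).
The remaining 5 digits are filled from the other 6 symbols without repetition: 6 × 5 × 4 × 3 × 2 = 720.
Total: 6 × 720 = 4320.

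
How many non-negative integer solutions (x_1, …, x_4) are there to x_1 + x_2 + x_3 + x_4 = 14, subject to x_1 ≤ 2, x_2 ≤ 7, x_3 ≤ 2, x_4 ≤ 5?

By stars and bars, unrestricted non-negative solutions to x_1+…+x_4 = 14 number C(14+3,3) = 680.
Subtract solutions that violate a single cap (substitute x_i' = x_i − (cap_i+1)): x_1 ≥ 3 gives C(14,3) = 364; x_2 ≥ 8 gives C(9,3) = 84; x_3 ≥ 3 gives C(14,3) = 364; x_4 ≥ 6 gives C(11,3) = 165. Together 977.
Add back pairs where two caps are both exceeded: 20 + 165 + 56 + 20 + 1 + 56 = 318.
Subtract triples: 1 + 0 + 10 + 0 = 11.
By inclusion–exclusion the count is 680 − 977 + 318 − 11 = 10.

10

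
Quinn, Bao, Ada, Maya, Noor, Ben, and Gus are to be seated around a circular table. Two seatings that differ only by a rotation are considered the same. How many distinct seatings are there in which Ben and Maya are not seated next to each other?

480

All circular seatings of 7 people number (6)! = 720.
Seatings with Ben beside Maya: treat them as a block with 2 internal orders, giving 2 × (5)! = 240.
Subtracting, 720 − 240 = 480.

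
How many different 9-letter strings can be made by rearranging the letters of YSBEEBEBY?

5040

YSBEEBEBY has 9 letters with B appearing 3 times, E appearing 3 times, and Y appearing twice.
Dividing 9! = 362880 by 3!·3!·2! = 72 for the repeated letters gives 5040.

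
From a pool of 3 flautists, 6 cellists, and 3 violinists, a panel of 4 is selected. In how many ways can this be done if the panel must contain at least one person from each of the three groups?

With no constraint there are C(12,4) = 495 possible selections.
Subtract selections that omit an entire group: no flautists → C(9,4) = 126; no cellists → C(6,4) = 15; no violinists → C(9,4) = 126.
Add back selections omitting two groups (i.e. drawn from a single group): C(3,4) + C(6,4) + C(3,4) = 15.
By inclusion–exclusion: 495 − 267 + 15 = 243.

243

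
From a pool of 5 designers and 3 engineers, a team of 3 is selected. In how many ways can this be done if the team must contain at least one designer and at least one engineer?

Unrestricted: C(8,3) = 56 ways to pick any 3 of the 8.
Subtract selections that omit an entire group: no designers → C(3,3) = 1; no engineers → C(5,3) = 10.
Both groups omitted at once is impossible, so 56 − 11 = 45.

45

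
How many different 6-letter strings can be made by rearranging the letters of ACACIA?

60

Letter multiplicities in ACACIA: A×3, C×2, I×1.
So there are 6! / (3!·2!) = 60 distinguishable arrangements.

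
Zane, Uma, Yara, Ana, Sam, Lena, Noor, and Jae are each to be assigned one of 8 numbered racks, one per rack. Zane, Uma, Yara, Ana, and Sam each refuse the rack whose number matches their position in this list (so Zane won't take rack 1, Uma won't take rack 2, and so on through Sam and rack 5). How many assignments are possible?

Let Aᵢ (for 1 ≤ i ≤ 5) be the placements that put person i in their forbidden rack. Any j of these fix j positions, leaving (8−j)! ways to fill the rest, and there are C(5,j) ways to pick which j.
By inclusion–exclusion, the number of valid placements is Σ_{j=0}^{5} (−1)^j C(5,j)·(8−j)!.
Computing: 40320 − 25200 + 7200 − 1200 + 120 − 6 = 21234.

21234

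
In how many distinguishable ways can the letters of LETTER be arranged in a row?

180

Letter multiplicities in LETTER: E×2, L×1, R×1, T×2.
The number of distinct arrangements is 6!/(2!·2!) = 720/4 = 180.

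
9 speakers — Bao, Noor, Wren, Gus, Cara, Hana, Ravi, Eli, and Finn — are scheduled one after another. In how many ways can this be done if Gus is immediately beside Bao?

Place the 7 others and the Gus-Bao pair as 8 objects in a line; the pair has 2 internal arrangements.
So the count is 2·(8)! = 80640.

80640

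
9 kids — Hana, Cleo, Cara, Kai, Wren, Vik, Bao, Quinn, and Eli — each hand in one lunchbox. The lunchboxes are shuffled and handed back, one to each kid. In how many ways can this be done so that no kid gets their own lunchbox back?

133496

This is the derangement count D_9: permutations of 9 items with no fixed point.
By inclusion–exclusion this is Σ_{j=0}^{9} (−1)^j C(9,j)·(9−j)!.
Computing: 362880 − 362880 + 181440 − 60480 + 15120 − 3024 + 504 − 72 + 9 − 1 = 133496.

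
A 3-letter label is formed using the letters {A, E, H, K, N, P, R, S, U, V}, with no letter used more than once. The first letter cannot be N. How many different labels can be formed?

648

The first letter has 10−1 = 9 choices (anything except N).
The remaining 2 letters are filled from the other 9 symbols without repetition: 9 × 8 = 72.
Total: 9 × 72 = 648.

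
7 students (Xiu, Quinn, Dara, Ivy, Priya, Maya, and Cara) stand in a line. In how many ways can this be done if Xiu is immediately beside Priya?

1440

Treat {Xiu, Priya} as a single unit. There are 6 units to order, and the pair itself can be ordered 2 ways.
So the count is 2·(6)! = 1440.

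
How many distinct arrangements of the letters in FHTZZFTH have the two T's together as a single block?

Treat the 2 copies of T as a single block. The multiset to arrange is then {TT, F, F, H, H, Z, Z}, 7 items in all.
That gives (7)!/(2!·2!·2!) = 630 arrangements.

630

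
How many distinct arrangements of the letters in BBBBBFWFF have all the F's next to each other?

42

Treat the 3 copies of F as a single block. The multiset to arrange is then {FFF, B, B, B, B, B, W}, 7 items in all.
That gives (7)!/(5!) = 42 arrangements.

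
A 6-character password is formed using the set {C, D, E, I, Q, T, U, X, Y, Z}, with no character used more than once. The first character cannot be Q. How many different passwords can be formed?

136080

The first character has 10−1 = 9 choices (anything except Q).
The remaining 5 characters are filled from the other 9 symbols without repetition: 9 × 8 × 7 × 6 × 5 = 15120.
Total: 9 × 15120 = 136080.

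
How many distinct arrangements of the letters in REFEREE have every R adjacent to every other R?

Treat the 2 copies of R as a single block. The multiset to arrange is then {RR, E, E, E, E, F}, 6 items in all.
That gives (6)!/(4!) = 30 arrangements.

30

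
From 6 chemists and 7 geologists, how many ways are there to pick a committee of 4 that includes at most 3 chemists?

Split by how many chemists are chosen (0 through 3).
Sum: C(6,0)·C(7,4) + C(6,1)·C(7,3) + C(6,2)·C(7,2) + C(6,3)·C(7,1) = 35 + 210 + 315 + 140 = 700.

700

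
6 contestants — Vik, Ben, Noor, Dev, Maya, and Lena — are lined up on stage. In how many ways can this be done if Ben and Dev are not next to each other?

Of the 6! = 720 arrangements, those with Ben and Dev adjacent number 2 × 5! = 240 (treat the pair as a block with 2 internal orders).
Complementary counting: 720 − 240 = 480.

480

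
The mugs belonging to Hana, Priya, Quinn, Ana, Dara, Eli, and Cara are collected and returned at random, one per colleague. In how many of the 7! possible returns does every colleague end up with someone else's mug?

1854

Count assignments avoiding every fixed point. For any j of the 7 colleagues fixed to their own mug, the other 7−j can be arranged in (7−j)! ways.
By inclusion–exclusion this is Σ_{j=0}^{7} (−1)^j C(7,j)·(7−j)!.
Computing: 5040 − 5040 + 2520 − 840 + 210 − 42 + 7 − 1 = 1854.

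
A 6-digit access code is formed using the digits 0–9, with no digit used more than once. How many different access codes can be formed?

151200

This is a permutation of 6 out of 10: P(10,6) = 10!/4!.
10 × 9 × 8 × 7 × 6 × 5 = 151200.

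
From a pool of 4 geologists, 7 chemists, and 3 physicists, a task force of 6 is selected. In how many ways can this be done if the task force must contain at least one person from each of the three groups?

Unrestricted: C(14,6) = 3003 ways to pick any 6 of the 14.
Subtract selections that omit an entire group: no geologists → C(10,6) = 210; no chemists → C(7,6) = 7; no physicists → C(11,6) = 462.
Add back selections omitting two groups (i.e. drawn from a single group): C(4,6) + C(7,6) + C(3,6) = 7.
By inclusion–exclusion: 3003 − 679 + 7 = 2331.

2331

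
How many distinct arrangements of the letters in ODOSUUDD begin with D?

Fix D in the first position and arrange the remaining 7 letters.
Those 7 letters have D appearing twice, O appearing twice, and U appearing twice, giving (7)!/(2!·2!·2!) = 630.

630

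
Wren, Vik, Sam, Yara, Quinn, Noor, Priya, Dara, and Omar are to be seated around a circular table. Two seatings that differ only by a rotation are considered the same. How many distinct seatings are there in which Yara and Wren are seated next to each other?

Treat {Yara, Wren} as one unit (2 internal orders) and seat the resulting 8 units around the table: (7)! circular arrangements.
So 2 × (7)! = 2 × 5040 = 10080.

10080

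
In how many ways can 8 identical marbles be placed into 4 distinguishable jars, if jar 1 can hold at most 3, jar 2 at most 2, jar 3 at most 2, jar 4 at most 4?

Ignoring the caps, the number of non-negative solutions to x_1+…+x_4 = 8 is C(11,3) = 165.
Subtract solutions that violate a single cap (substitute x_i' = x_i − (cap_i+1)): x_1 ≥ 4 gives C(7,3) = 35; x_2 ≥ 3 gives C(8,3) = 56; x_3 ≥ 3 gives C(8,3) = 56; x_4 ≥ 5 gives C(6,3) = 20. Together 167.
Add back pairs where two caps are both exceeded: 4 + 4 + 0 + 10 + 1 + 1 = 20.
By inclusion–exclusion the count is 165 − 167 + 20 = 18.

18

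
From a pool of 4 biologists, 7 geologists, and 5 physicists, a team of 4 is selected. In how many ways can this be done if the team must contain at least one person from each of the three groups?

With no constraint there are C(16,4) = 1820 possible selections.
Selections missing a whole group: no biologists → C(12,4) = 495; no geologists → C(9,4) = 126; no physicists → C(11,4) = 330.
Add back selections omitting two groups (i.e. drawn from a single group): C(4,4) + C(7,4) + C(5,4) = 41.
By inclusion–exclusion: 1820 − 951 + 41 = 910.

910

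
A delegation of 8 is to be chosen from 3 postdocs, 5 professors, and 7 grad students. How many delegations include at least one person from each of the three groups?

Total 8-person selections from all 15: C(15,8) = 6435.
Selections missing a whole group: no postdocs → C(12,8) = 495; no professors → C(10,8) = 45; no grad students → C(8,8) = 1.
Add back selections omitting two groups (i.e. drawn from a single group): C(3,8) + C(5,8) + C(7,8) = 0.
By inclusion–exclusion: 6435 − 541 + 0 = 5894.

5894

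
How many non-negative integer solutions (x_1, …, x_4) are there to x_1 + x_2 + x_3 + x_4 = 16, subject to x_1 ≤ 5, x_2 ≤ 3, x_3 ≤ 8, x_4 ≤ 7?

Without the upper bounds there are C(19,3) = 969 ways to split 16 among 4 variables.
Subtract solutions that violate a single cap (substitute x_i' = x_i − (cap_i+1)): x_1 ≥ 6 gives C(13,3) = 286; x_2 ≥ 4 gives C(15,3) = 455; x_3 ≥ 9 gives C(10,3) = 120; x_4 ≥ 8 gives C(11,3) = 165. Together 1026.
Add back pairs where two caps are both exceeded: 84 + 4 + 10 + 20 + 35 + 0 = 153.
By inclusion–exclusion the count is 969 − 1026 + 153 = 96.

96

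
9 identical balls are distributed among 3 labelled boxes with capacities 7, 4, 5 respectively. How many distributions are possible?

27

Without the upper bounds there are C(11,2) = 55 ways to split 9 among 3 boxes.
Subtract solutions that violate a single cap (substitute x_i' = x_i − (cap_i+1)): x_1 ≥ 8 gives C(3,2) = 3; x_2 ≥ 5 gives C(6,2) = 15; x_3 ≥ 6 gives C(5,2) = 10. Together 28.
No two caps can be exceeded simultaneously, so the pair terms are all 0.
By inclusion–exclusion the count is 55 − 28 + 0 = 27.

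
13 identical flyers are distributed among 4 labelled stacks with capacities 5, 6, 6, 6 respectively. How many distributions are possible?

By stars and bars, unrestricted non-negative solutions to x_1+…+x_4 = 13 number C(13+3,3) = 560.
Subtract solutions that violate a single cap (substitute x_i' = x_i − (cap_i+1)): x_1 ≥ 6 gives C(10,3) = 120; x_2 ≥ 7 gives C(9,3) = 84; x_3 ≥ 7 gives C(9,3) = 84; x_4 ≥ 7 gives C(9,3) = 84. Together 372.
Add back pairs where two caps are both exceeded: 1 + 1 + 1 + 0 + 0 + 0 = 3.
By inclusion–exclusion the count is 560 − 372 + 3 = 191.

191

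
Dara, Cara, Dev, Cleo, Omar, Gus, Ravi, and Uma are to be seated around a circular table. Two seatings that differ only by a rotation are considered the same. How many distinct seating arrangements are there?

5040

Fix one person's seat to break rotational symmetry; the remaining 7 people can be arranged in (7)! = 5040 ways.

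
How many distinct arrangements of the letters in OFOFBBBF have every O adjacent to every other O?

140

Treat the 2 copies of O as a single block. The multiset to arrange is then {OO, B, B, B, F, F, F}, 7 items in all.
That gives (7)!/(3!·3!) = 140 arrangements.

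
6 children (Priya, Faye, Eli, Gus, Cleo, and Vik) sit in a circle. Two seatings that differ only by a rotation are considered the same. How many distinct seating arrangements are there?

120

Seat Priya anywhere (absorbing the rotational symmetry), then permute the other 5: (5)! = 120.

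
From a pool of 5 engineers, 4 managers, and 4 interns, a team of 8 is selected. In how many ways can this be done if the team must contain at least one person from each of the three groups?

Total 8-person selections from all 13: C(13,8) = 1287.
Selections missing a whole group: no engineers → C(8,8) = 1; no managers → C(9,8) = 9; no interns → C(9,8) = 9.
Add back selections omitting two groups (i.e. drawn from a single group): C(5,8) + C(4,8) + C(4,8) = 0.
By inclusion–exclusion: 1287 − 19 + 0 = 1268.

1268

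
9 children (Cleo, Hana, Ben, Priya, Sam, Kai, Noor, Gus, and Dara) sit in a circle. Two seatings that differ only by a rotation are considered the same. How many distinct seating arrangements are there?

40320

Fix one person's seat to break rotational symmetry; the remaining 8 people can be arranged in (8)! = 40320 ways.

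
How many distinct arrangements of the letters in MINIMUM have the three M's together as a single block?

60

Treat the 3 copies of M as a single block. The multiset to arrange is then {MMM, I, I, N, U}, 5 items in all.
That gives (5)!/(2!) = 60 arrangements.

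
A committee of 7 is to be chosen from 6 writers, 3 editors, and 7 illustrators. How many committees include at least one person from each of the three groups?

With no constraint there are C(16,7) = 11440 possible selections.
Subtract selections that omit an entire group: no writers → C(10,7) = 120; no editors → C(13,7) = 1716; no illustrators → C(9,7) = 36.
Add back selections omitting two groups (i.e. drawn from a single group): C(6,7) + C(3,7) + C(7,7) = 1.
By inclusion–exclusion: 11440 − 1872 + 1 = 9569.

9569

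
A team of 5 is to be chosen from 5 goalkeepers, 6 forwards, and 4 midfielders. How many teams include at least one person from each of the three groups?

2170

Total 5-person selections from all 15: C(15,5) = 3003.
Selections missing a whole group: no goalkeepers → C(10,5) = 252; no forwards → C(9,5) = 126; no midfielders → C(11,5) = 462.
Add back selections omitting two groups (i.e. drawn from a single group): C(5,5) + C(6,5) + C(4,5) = 7.
By inclusion–exclusion: 3003 − 840 + 7 = 2170.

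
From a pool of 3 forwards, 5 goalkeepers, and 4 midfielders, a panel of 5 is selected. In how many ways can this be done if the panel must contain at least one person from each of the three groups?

Total 5-person selections from all 12: C(12,5) = 792.
Selections missing a whole group: no forwards → C(9,5) = 126; no goalkeepers → C(7,5) = 21; no midfielders → C(8,5) = 56.
Add back selections omitting two groups (i.e. drawn from a single group): C(3,5) + C(5,5) + C(4,5) = 1.
By inclusion–exclusion: 792 − 203 + 1 = 590.

590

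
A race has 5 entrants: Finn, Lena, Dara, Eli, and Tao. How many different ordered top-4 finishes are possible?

120

There are 5 choices for 1st place, 4 for 2nd, and so on down to 2 for position 4.
That gives 5 × 4 × 3 × 2 = 120.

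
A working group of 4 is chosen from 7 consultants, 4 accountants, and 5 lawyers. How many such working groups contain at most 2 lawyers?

Split by how many lawyers are chosen (0 through 2).
Sum: C(5,0)·C(11,4) + C(5,1)·C(11,3) + C(5,2)·C(11,2) = 330 + 825 + 550 = 1705.

1705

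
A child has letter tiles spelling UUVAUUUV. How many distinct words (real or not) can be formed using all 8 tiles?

The 8 letters of UUVAUUUV have repeats: U appearing 5 times and V appearing twice.
The number of distinct arrangements is 8!/(5!·2!) = 40320/240 = 168.

168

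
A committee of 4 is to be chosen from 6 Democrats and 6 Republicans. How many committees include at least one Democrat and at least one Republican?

With no constraint there are C(12,4) = 495 possible selections.
Selections missing a whole group: no Democrats → C(6,4) = 15; no Republicans → C(6,4) = 15.
Both groups omitted at once is impossible, so 495 − 30 = 465.

465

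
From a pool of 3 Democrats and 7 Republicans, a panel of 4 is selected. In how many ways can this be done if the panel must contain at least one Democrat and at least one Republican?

175

Unrestricted: C(10,4) = 210 ways to pick any 4 of the 10.
Selections missing a whole group: no Democrats → C(7,4) = 35; no Republicans → C(3,4) = 0.
Both groups omitted at once is impossible, so 210 − 35 = 175.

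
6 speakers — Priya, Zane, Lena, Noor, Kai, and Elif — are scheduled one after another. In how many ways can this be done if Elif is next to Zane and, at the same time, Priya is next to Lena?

96

Treat {Elif,Zane} as one block (2 orders) and {Priya,Lena} as another (2 orders).
That leaves 4 units to arrange: 2 × 2 × 4! = 4 × 24 = 96.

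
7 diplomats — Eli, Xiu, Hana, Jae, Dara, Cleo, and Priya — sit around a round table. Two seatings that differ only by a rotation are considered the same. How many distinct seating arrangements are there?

720

Around a circle, 7 distinct people have 7!/7 = (6)! = 720 rotationally distinct seatings.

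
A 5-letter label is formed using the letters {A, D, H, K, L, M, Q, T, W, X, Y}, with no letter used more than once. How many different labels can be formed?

55440

This is a permutation of 5 out of 11: P(11,5) = 11!/6!.
That product is 11 × 10 × 9 × 8 × 7 = 55440.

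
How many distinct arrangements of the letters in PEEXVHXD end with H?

1260

Fix H in the last position and arrange the remaining 7 letters.
Those 7 letters have E appearing twice and X appearing twice, giving (7)!/(2!·2!) = 1260.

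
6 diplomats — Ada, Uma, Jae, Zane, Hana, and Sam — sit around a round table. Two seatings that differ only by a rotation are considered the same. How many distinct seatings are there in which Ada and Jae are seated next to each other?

48

Glue Ada and Jae into a block (2 internal orders). Seating 5 units around a circle gives (4)! arrangements.
So 2 × (4)! = 2 × 24 = 48.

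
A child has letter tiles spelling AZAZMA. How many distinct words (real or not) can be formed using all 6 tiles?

Letter multiplicities in AZAZMA: A×3, M×1, Z×2.
So there are 6! / (3!·2!) = 60 distinguishable arrangements.

60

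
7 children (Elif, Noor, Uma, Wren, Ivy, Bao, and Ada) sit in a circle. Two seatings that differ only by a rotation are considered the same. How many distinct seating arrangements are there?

Fix one person's seat to break rotational symmetry; the remaining 6 people can be arranged in (6)! = 720 ways.

720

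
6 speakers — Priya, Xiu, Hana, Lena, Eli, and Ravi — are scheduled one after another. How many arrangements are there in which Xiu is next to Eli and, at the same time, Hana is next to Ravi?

Treat {Xiu,Eli} as one block (2 orders) and {Hana,Ravi} as another (2 orders).
That leaves 4 units to arrange: 2 × 2 × 4! = 4 × 24 = 96.

96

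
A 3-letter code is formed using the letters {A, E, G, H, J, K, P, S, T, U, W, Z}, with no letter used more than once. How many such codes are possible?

1320

This is a permutation of 3 out of 12: P(12,3) = 12!/9!.
12 × 11 × 10 = 1320.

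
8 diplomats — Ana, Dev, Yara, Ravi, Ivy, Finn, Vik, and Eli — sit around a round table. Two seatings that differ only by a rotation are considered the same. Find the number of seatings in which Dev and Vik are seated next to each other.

1440

Glue Dev and Vik into a block (2 internal orders). Seating 7 units around a circle gives (6)! arrangements.
So 2 × (6)! = 2 × 720 = 1440.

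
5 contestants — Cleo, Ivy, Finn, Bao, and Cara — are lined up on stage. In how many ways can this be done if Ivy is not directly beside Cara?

There are 5! = 120 arrangements in all. If Ivy and Cara are adjacent, merging them into one block gives 2·(4)! = 48 arrangements.
Complementary counting: 120 − 48 = 72.

72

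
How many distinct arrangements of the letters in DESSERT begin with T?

Fix T in the first position and arrange the remaining 6 letters.
Those 6 letters have E appearing twice and S appearing twice, giving (6)!/(2!·2!) = 180.

180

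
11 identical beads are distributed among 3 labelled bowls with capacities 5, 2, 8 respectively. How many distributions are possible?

12

Without the upper bounds there are C(13,2) = 78 ways to split 11 among 3 bowls.
Subtract solutions that violate a single cap (substitute x_i' = x_i − (cap_i+1)): x_1 ≥ 6 gives C(7,2) = 21; x_2 ≥ 3 gives C(10,2) = 45; x_3 ≥ 9 gives C(4,2) = 6. Together 72.
Add back pairs where two caps are both exceeded: 6 + 0 + 0 = 6.
By inclusion–exclusion the count is 78 − 72 + 6 = 12.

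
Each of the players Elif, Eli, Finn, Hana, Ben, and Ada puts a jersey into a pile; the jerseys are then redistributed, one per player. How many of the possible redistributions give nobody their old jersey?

Count assignments avoiding every fixed point. For any j of the 6 players fixed to their old jersey, the other 6−j can be arranged in (6−j)! ways.
By inclusion–exclusion this is Σ_{j=0}^{6} (−1)^j C(6,j)·(6−j)!.
Computing: 720 − 720 + 360 − 120 + 30 − 6 + 1 = 265.

265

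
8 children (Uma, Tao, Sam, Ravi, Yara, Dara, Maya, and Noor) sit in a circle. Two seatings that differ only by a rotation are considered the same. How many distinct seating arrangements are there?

5040

Around a circle, 8 distinct people have 8!/8 = (7)! = 5040 rotationally distinct seatings.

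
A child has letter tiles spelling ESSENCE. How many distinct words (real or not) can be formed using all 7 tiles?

420

ESSENCE has 7 letters with E appearing 3 times and S appearing twice.
The number of distinct arrangements is 7!/(3!·2!) = 5040/12 = 420.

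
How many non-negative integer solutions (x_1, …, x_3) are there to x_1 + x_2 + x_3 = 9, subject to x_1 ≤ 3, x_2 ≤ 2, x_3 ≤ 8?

11

By stars and bars, unrestricted non-negative solutions to x_1+…+x_3 = 9 number C(9+2,2) = 55.
Subtract solutions that violate a single cap (substitute x_i' = x_i − (cap_i+1)): x_1 ≥ 4 gives C(7,2) = 21; x_2 ≥ 3 gives C(8,2) = 28; x_3 ≥ 9 gives C(2,2) = 1. Together 50.
Add back pairs where two caps are both exceeded: 6 + 0 + 0 = 6.
By inclusion–exclusion the count is 55 − 50 + 6 = 11.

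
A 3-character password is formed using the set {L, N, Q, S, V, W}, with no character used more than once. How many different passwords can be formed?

120

With no repetition, fill the 3 characters in order: 6 choices, then 5, down to 4.
That product is 6 × 5 × 4 = 120.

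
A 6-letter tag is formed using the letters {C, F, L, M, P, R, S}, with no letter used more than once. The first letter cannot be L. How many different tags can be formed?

4320

The first letter has 7−1 = 6 choices (anything except L).
The remaining 5 letters are filled from the other 6 symbols without repetition: 6 × 5 × 4 × 3 × 2 = 720.
Total: 6 × 720 = 4320.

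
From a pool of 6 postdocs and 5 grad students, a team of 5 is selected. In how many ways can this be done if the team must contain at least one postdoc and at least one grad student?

455

With no constraint there are C(11,5) = 462 possible selections.
Subtract selections that omit an entire group: no postdocs → C(5,5) = 1; no grad students → C(6,5) = 6.
Both groups omitted at once is impossible, so 462 − 7 = 455.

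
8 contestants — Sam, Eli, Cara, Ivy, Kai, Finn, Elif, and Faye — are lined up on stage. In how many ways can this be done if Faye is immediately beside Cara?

10080

Place the 6 others and the Faye-Cara pair as 7 objects in a line; the pair has 2 internal arrangements.
So the count is 2·(7)! = 10080.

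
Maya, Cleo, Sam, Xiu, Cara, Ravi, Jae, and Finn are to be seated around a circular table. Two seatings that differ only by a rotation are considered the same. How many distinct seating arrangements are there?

5040

Fix one person's seat to break rotational symmetry; the remaining 7 people can be arranged in (7)! = 5040 ways.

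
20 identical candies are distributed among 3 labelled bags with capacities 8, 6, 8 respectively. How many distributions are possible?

By stars and bars, unrestricted non-negative solutions to x_1+…+x_3 = 20 number C(20+2,2) = 231.
Subtract solutions that violate a single cap (substitute x_i' = x_i − (cap_i+1)): x_1 ≥ 9 gives C(13,2) = 78; x_2 ≥ 7 gives C(15,2) = 105; x_3 ≥ 9 gives C(13,2) = 78. Together 261.
Add back pairs where two caps are both exceeded: 15 + 6 + 15 = 36.
By inclusion–exclusion the count is 231 − 261 + 36 = 6.

6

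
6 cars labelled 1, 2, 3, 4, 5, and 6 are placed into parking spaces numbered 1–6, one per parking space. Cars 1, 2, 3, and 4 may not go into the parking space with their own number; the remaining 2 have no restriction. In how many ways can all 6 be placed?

Let Aᵢ (for 1 ≤ i ≤ 4) be the placements that put car i in its forbidden parking space. Any j of these fix j positions, leaving (6−j)! ways to fill the rest, and there are C(4,j) ways to pick which j.
By inclusion–exclusion, the number of valid placements is Σ_{j=0}^{4} (−1)^j C(4,j)·(6−j)!.
Computing: 720 − 480 + 144 − 24 + 2 = 362.

362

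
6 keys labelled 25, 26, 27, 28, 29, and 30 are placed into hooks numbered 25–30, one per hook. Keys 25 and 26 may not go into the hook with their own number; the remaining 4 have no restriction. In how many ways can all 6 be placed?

504

Let Aᵢ (for i ∈ {25, 26}) be the placements that put key i in its forbidden hook. Any j of these fix j positions, leaving (6−j)! ways to fill the rest, and there are C(2,j) ways to pick which j.
By inclusion–exclusion, the number of valid placements is Σ_{j=0}^{2} (−1)^j C(2,j)·(6−j)!.
Computing: 720 − 240 + 24 = 504.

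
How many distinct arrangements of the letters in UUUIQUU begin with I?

With the first slot taken by I, it remains to arrange the other 6 letters (UUUQUU).
Those 6 letters have U appearing 5 times, giving (6)!/(5!) = 6.

6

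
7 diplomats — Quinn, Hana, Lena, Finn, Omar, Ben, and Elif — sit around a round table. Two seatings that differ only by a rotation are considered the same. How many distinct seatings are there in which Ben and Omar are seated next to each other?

240

Treat {Ben, Omar} as one unit (2 internal orders) and seat the resulting 6 units around the table: (5)! circular arrangements.
So 2 × (5)! = 2 × 120 = 240.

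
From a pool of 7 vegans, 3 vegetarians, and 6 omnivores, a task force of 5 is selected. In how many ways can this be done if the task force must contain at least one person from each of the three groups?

2730

With no constraint there are C(16,5) = 4368 possible selections.
Subtract selections that omit an entire group: no vegans → C(9,5) = 126; no vegetarians → C(13,5) = 1287; no omnivores → C(10,5) = 252.
Add back selections omitting two groups (i.e. drawn from a single group): C(7,5) + C(3,5) + C(6,5) = 27.
By inclusion–exclusion: 4368 − 1665 + 27 = 2730.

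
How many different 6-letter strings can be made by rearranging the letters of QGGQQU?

60

QGGQQU has 6 letters with G appearing twice and Q appearing 3 times.
So there are 6! / (3!·2!) = 60 distinguishable arrangements.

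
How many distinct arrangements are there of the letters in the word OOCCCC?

15

OOCCCC has 6 letters with C appearing 4 times and O appearing twice.
So there are 6! / (4!·2!) = 15 distinguishable arrangements.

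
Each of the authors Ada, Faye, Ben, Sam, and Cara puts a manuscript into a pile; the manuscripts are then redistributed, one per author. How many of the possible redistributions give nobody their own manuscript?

44

This is the derangement count D_5: permutations of 5 items with no fixed point.
By inclusion–exclusion this is Σ_{j=0}^{5} (−1)^j C(5,j)·(5−j)!.
Computing: 120 − 120 + 60 − 20 + 5 − 1 = 44.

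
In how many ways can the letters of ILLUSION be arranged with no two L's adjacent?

Total arrangements of ILLUSION: 8!/(2!·2!) = 10080.
If the two L's are adjacent, glue them into one block, leaving 7 items to arrange: (7)!/(2!) = 2520 ways.
Hence 10080 − 2520 = 7560.

7560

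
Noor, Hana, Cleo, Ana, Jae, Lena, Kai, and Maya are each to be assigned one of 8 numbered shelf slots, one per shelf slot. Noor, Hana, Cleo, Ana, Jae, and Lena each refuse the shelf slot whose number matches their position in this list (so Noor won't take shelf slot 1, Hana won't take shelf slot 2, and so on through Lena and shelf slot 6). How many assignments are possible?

18806

Let Aᵢ (for 1 ≤ i ≤ 6) be the placements that put person i in their forbidden shelf slot. Any j of these fix j positions, leaving (8−j)! ways to fill the rest, and there are C(6,j) ways to pick which j.
By inclusion–exclusion, the number of valid placements is Σ_{j=0}^{6} (−1)^j C(6,j)·(8−j)!.
Computing: 40320 − 30240 + 10800 − 2400 + 360 − 36 + 2 = 18806.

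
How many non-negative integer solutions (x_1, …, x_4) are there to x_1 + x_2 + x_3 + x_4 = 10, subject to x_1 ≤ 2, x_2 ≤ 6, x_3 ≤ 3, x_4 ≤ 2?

Ignoring the caps, the number of non-negative solutions to x_1+…+x_4 = 10 is C(13,3) = 286.
Subtract solutions that violate a single cap (substitute x_i' = x_i − (cap_i+1)): x_1 ≥ 3 gives C(10,3) = 120; x_2 ≥ 7 gives C(6,3) = 20; x_3 ≥ 4 gives C(9,3) = 84; x_4 ≥ 3 gives C(10,3) = 120. Together 344.
Add back pairs where two caps are both exceeded: 1 + 20 + 35 + 0 + 1 + 20 = 77.
Subtract triples: 0 + 0 + 1 + 0 = 1.
By inclusion–exclusion the count is 286 − 344 + 77 − 1 = 18.

18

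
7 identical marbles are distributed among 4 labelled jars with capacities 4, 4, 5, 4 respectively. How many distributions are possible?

Without the upper bounds there are C(10,3) = 120 ways to split 7 among 4 jars.
Subtract solutions that violate a single cap (substitute x_i' = x_i − (cap_i+1)): x_1 ≥ 5 gives C(5,3) = 10; x_2 ≥ 5 gives C(5,3) = 10; x_3 ≥ 6 gives C(4,3) = 4; x_4 ≥ 5 gives C(5,3) = 10. Together 34.
No two caps can be exceeded simultaneously, so the pair terms are all 0.
By inclusion–exclusion the count is 120 − 34 + 0 = 86.

86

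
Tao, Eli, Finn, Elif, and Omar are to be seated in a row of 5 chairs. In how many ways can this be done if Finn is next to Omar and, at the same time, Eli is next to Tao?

Treat {Finn,Omar} as one block (2 orders) and {Eli,Tao} as another (2 orders).
That leaves 3 units to arrange: 2 × 2 × 3! = 4 × 6 = 24.

24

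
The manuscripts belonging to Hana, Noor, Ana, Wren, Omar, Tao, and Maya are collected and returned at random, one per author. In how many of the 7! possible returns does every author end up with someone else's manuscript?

This is the derangement count D_7: permutations of 7 items with no fixed point.
By inclusion–exclusion this is Σ_{j=0}^{7} (−1)^j C(7,j)·(7−j)!.
Computing: 5040 − 5040 + 2520 − 840 + 210 − 42 + 7 − 1 = 1854.

1854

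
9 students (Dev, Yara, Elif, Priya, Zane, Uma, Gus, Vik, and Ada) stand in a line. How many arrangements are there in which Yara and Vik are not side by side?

282240

Of the 9! = 362880 arrangements, those with Yara and Vik adjacent number 2 × 8! = 80640 (treat the pair as a block with 2 internal orders).
So 362880 − 80640 = 282240 arrangements keep them apart.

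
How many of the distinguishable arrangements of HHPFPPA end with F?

60

Fix F in the last position and arrange the remaining 6 letters.
Those 6 letters have H appearing twice and P appearing 3 times, giving (6)!/(3!·2!) = 60.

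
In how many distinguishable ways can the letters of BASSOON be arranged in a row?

1260

BASSOON has 7 letters with O appearing twice and S appearing twice.
The number of distinct arrangements is 7!/(2!·2!) = 5040/4 = 1260.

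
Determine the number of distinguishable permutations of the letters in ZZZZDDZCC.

756

Letter multiplicities in ZZZZDDZCC: C×2, D×2, Z×5.
So there are 9! / (5!·2!·2!) = 756 distinguishable arrangements.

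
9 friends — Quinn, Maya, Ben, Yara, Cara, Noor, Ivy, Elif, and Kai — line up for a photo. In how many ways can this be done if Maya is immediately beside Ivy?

80640

Treat {Maya, Ivy} as a single unit. There are 8 units to order, and the pair itself can be ordered 2 ways.
That gives 2 × 8! = 2 × 40320 = 80640.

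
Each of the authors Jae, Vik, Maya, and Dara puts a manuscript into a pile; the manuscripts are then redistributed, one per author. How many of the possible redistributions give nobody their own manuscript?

9

This is the derangement count D_4: permutations of 4 items with no fixed point.
By inclusion–exclusion this is Σ_{j=0}^{4} (−1)^j C(4,j)·(4−j)!.
Computing: 24 − 24 + 12 − 4 + 1 = 9.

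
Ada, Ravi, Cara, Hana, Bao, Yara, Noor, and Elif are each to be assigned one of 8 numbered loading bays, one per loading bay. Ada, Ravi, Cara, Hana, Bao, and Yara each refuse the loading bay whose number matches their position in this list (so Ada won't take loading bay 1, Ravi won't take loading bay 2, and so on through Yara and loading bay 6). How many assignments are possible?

18806

Let Aᵢ (for 1 ≤ i ≤ 6) be the placements that put person i in their forbidden loading bay. Any j of these fix j positions, leaving (8−j)! ways to fill the rest, and there are C(6,j) ways to pick which j.
By inclusion–exclusion, the number of valid placements is Σ_{j=0}^{6} (−1)^j C(6,j)·(8−j)!.
Computing: 40320 − 30240 + 10800 − 2400 + 360 − 36 + 2 = 18806.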